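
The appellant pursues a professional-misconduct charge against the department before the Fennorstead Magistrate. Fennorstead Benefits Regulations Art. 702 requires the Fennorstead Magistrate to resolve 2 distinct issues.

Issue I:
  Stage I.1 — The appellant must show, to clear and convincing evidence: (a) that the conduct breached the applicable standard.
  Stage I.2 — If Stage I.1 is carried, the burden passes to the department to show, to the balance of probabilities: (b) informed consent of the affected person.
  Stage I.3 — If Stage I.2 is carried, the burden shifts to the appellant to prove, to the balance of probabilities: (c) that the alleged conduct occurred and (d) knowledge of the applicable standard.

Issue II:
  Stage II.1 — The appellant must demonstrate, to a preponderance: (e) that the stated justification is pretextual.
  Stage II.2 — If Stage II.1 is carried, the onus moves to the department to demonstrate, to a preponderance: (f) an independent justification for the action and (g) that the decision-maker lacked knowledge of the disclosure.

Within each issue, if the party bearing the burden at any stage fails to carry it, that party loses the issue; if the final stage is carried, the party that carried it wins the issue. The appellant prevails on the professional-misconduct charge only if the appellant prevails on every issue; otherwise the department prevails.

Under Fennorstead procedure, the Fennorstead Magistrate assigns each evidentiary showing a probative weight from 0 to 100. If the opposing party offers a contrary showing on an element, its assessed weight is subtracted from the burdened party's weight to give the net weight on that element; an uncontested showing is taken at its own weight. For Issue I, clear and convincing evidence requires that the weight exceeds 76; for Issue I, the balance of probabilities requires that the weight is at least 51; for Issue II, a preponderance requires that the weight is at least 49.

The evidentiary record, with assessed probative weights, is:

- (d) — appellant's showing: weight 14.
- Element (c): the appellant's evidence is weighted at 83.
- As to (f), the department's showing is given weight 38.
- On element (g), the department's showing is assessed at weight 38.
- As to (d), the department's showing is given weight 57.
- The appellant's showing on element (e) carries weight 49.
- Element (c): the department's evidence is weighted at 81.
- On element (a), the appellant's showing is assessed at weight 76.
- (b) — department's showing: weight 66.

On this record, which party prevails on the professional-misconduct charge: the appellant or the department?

— Issue I —
At Stage I.1 the appellant must meet clear and convincing evidence (weight exceeds 76): on (a) the weight is 76, which does not exceed 76, so (a) does not meet the standard.
  Stage I.1 not carried; the appellant fails its burden.
So the department prevails on this issue.
— Issue II —
Stage II.1 — burden on appellant; standard: a preponderance (weight is at least 49).
    (e): 49 ≥ 49 [met]
  All elements met. The burden passes to the department.
Stage II.2 — burden on department; standard: a preponderance (weight is at least 49).
    (f): 38 < 49 [not met]
    (g): 38 < 49 [not met]
  Not every element is met, so the department fails to carry Stage II.2.
So the appellant prevails on this issue.
Per-issue: Issue I → department; Issue II → appellant. The appellant must prevail on every issue; overall, the department prevails.

department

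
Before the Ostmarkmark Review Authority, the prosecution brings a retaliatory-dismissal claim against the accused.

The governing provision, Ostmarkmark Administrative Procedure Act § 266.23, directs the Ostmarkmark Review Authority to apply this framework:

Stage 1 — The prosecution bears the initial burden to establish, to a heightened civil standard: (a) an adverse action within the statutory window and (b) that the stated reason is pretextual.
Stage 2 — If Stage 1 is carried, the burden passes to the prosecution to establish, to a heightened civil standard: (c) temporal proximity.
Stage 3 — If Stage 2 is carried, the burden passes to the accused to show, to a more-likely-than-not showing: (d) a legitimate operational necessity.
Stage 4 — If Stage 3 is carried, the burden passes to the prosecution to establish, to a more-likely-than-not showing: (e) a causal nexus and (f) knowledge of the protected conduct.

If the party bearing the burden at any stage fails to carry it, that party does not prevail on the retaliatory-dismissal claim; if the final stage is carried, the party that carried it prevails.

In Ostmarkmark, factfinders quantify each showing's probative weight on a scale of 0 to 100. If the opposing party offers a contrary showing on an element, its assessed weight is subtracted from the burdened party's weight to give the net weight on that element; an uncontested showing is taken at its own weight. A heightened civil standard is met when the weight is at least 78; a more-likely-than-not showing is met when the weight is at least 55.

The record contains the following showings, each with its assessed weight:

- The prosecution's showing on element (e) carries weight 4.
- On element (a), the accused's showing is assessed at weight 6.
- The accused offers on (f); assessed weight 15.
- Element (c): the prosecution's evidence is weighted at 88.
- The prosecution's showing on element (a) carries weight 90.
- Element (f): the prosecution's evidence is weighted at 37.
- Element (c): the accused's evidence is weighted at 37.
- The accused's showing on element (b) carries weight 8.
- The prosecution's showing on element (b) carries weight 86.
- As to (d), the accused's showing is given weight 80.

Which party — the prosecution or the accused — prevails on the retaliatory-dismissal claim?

At Stage 1 the prosecution must meet a heightened civil standard (weight is at least 78): on (a) the weight is 90 less the opposing 6 gives net 84, which does reach 78, so (a) meets the standard; on (b) the weight is 86 less the opposing 8 gives net 78, which does reach 78, so (b) meets the standard.
  All elements met. The prosecution retains the burden for Stage 2.
At Stage 2 the prosecution must meet a heightened civil standard (weight is at least 78): on (c) the weight is 88 less the opposing 37 gives net 51, < 78, so (c) does not meet the standard.
  Stage 2 not carried; the prosecution fails its burden.
So the accused prevails.

accused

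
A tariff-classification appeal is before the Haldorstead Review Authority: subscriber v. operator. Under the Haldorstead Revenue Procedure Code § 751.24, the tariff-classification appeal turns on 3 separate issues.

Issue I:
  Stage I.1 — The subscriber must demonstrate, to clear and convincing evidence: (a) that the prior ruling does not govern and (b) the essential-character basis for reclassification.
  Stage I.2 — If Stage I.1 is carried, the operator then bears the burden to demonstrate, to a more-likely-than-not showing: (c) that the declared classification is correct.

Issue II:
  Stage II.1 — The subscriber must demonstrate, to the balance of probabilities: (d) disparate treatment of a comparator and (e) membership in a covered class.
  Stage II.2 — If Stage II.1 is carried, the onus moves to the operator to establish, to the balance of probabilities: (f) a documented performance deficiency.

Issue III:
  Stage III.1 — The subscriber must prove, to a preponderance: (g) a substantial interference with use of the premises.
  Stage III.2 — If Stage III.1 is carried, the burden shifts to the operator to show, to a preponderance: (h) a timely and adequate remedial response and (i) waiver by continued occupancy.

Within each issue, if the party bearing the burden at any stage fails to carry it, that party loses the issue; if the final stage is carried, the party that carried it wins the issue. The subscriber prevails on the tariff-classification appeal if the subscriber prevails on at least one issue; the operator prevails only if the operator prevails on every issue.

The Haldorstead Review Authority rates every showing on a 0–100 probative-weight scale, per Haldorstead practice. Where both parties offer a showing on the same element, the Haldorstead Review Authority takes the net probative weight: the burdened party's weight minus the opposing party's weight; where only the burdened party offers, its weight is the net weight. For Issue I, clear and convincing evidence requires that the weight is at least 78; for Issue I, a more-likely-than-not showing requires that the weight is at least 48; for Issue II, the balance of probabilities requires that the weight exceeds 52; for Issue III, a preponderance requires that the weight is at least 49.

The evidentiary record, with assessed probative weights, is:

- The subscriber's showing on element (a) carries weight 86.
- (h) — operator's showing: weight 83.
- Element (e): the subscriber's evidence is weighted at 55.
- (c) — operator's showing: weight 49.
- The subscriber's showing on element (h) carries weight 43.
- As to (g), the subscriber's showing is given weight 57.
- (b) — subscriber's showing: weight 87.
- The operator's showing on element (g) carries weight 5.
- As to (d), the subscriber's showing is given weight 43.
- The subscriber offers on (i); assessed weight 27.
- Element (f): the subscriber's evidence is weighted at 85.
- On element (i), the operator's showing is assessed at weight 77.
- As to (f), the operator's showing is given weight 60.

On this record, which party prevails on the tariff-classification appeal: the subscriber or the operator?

subscriber

— Issue I —
Stage I.1 (subscriber, clear and convincing evidence, weight is at least 78): (a) 86 ≥ 78 — meets; (b) 87 ≥ 78 — meets.
  All elements met. The burden passes to the operator.
Stage I.2 (operator, a more-likely-than-not showing, weight is at least 48): (c) 49 ≥ 48 — meets.
  All elements met at the final stage.
Every stage carried; the operator prevails on this issue.
— Issue II —
Stage II.1 (subscriber, the balance of probabilities, weight exceeds 52): (d) 43 ≤ 52 — fails; (e) 55 > 52 — meets.
  The subscriber does not carry Stage II.1.
The operator prevails on this issue.
— Issue III —
Stage III.1 (subscriber, a preponderance, weight is at least 49): (g) net 57−5=52 ≥ 49 — meets.
  All elements met. The burden passes to the operator.
Stage III.2 (operator, a preponderance, weight is at least 49): (h) net 83−43=40 < 49 — fails; (i) net 77−27=50 ≥ 49 — meets.
  Not every element is met, so the operator fails to carry Stage III.2.
The analysis ends at Stage III.2; the subscriber prevails on this issue.
Per-issue: Issue I → operator; Issue II → operator; Issue III → subscriber. The subscriber must prevail on at least one issue; overall, the subscriber prevails.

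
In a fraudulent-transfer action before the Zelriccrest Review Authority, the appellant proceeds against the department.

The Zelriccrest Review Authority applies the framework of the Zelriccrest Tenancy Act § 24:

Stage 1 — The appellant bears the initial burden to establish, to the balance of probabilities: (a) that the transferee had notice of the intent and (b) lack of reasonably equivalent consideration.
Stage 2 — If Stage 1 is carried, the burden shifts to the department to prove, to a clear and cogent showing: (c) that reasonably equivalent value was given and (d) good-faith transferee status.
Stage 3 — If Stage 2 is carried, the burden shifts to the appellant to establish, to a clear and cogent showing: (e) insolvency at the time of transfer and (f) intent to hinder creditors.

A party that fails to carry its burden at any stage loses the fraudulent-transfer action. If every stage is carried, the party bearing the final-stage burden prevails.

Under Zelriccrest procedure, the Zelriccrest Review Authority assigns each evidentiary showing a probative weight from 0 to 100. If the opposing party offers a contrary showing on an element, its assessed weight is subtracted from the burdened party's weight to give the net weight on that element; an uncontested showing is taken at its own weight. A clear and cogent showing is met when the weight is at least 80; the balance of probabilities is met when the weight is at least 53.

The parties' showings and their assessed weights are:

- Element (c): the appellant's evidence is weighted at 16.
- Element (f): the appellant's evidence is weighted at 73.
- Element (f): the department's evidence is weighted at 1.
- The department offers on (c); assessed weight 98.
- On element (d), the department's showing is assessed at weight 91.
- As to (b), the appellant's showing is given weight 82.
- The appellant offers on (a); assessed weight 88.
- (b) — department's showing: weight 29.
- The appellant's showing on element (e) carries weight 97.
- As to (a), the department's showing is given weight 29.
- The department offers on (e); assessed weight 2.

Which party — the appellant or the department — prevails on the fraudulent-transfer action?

At Stage 1 the appellant must meet the balance of probabilities (weight is at least 53): on (a) the weight is 88 less the opposing 29 gives net 59, ≥ 53, so (a) meets the standard; on (b) the weight is 82 less the opposing 29 gives net 53, which does reach 53, so (b) meets the standard.
  Stage 1 carried; the burden shifts to the department.
At Stage 2 the department must meet a clear and cogent showing (weight is at least 80): on (c) the weight is 98 less the opposing 16 gives net 82, which does reach 80, so (c) meets the standard; on (d) the weight is 91, which does reach 80, so (d) meets the standard.
  All elements met. The burden passes to the appellant.
At Stage 3 the appellant must meet a clear and cogent showing (weight is at least 80): on (e) the weight is 97 less the opposing 2 gives net 95, which does reach 80, so (e) meets the standard; on (f) the weight is 73 less the opposing 1 gives net 72, < 80, so (f) does not meet the standard.
  Not every element is met, so the appellant fails to carry Stage 3.
The department prevails.

department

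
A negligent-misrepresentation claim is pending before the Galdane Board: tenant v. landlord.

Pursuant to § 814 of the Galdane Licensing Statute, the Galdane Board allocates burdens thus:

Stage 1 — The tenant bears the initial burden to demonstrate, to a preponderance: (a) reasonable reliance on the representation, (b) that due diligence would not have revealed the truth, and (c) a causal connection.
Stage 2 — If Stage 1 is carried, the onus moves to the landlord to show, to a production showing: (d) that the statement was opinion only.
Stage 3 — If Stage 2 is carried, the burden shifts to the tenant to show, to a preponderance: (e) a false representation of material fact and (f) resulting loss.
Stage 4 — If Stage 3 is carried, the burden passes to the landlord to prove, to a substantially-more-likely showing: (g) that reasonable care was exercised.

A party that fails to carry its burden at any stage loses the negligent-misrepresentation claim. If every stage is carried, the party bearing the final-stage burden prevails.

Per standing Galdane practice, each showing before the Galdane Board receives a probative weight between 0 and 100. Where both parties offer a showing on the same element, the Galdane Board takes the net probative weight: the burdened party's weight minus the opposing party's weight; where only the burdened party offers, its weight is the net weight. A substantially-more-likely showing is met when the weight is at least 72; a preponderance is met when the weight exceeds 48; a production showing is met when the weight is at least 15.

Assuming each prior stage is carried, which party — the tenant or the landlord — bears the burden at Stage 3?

tenant

Stage 3's rule assigns the burden to the tenant (to a preponderance).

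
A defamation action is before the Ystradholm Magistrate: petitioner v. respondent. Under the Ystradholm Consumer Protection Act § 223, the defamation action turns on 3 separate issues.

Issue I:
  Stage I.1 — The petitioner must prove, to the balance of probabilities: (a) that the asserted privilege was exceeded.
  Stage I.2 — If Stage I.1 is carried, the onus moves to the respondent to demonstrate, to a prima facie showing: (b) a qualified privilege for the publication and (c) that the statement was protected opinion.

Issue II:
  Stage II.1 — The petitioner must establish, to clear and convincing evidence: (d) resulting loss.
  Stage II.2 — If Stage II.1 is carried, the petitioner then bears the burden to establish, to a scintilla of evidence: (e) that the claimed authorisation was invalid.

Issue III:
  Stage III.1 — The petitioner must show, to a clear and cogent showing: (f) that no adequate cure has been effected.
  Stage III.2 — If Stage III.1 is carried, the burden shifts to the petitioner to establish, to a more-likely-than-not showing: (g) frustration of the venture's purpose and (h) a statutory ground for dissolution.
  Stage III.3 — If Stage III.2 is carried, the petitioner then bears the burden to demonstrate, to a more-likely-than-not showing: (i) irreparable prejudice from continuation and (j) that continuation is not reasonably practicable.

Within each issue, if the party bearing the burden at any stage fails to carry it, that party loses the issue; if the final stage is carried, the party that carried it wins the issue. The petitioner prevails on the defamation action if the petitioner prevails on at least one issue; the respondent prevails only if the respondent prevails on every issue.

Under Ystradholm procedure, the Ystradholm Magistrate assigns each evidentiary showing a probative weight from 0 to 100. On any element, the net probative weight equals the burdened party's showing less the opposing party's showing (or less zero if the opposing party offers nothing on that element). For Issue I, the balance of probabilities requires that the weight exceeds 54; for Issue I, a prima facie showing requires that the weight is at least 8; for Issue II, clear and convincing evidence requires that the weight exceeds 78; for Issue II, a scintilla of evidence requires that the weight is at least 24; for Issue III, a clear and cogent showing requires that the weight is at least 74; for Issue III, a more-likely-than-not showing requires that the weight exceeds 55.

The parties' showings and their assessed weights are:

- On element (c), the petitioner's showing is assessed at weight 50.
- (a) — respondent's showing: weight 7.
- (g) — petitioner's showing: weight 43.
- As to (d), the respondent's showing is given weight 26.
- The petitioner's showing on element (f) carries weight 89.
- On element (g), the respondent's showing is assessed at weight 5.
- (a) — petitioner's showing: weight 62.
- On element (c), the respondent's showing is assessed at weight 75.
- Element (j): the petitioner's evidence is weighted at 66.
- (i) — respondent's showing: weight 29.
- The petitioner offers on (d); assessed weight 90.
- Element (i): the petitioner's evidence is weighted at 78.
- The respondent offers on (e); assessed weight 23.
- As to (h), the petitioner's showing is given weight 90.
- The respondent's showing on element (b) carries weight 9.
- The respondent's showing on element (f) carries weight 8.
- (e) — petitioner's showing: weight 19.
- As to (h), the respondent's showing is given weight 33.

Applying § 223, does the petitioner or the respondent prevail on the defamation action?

— Issue I —
At Stage I.1 the petitioner must meet the balance of probabilities (weight exceeds 54): on (a) the weight is 62 less the opposing 7 gives net 55, which does exceed 54, so (a) meets the standard.
  Stage I.1 carried; the burden shifts to the respondent.
At Stage I.2 the respondent must meet a prima facie showing (weight is at least 8): on (b) the weight is 9, which does reach 8, so (b) meets the standard; on (c) the weight is 75 less the opposing 50 gives net 25, ≥ 8, so (c) meets the standard.
  All elements met at the final stage.
With every stage satisfied, the respondent prevails on this issue.
— Issue II —
Stage II.1 (petitioner, clear and convincing evidence, weight exceeds 78): (d) net 90−26=64 ≤ 78 — fails.
  The petitioner does not carry Stage II.1.
So the respondent prevails on this issue.
— Issue III —
Stage III.1 — burden on petitioner; standard: a clear and cogent showing (weight is at least 74).
    (f): 89 − 8 = 81 ≥ 74 [met]
  Stage III.1 carried; the burden remains with the petitioner.
Stage III.2 — burden on petitioner; standard: a more-likely-than-not showing (weight exceeds 55).
    (g): 43 − 5 = 38 ≤ 55 [not met]
    (h): 90 − 33 = 57 > 55 [met]
  Not every element is met, so the petitioner fails to carry Stage III.2.
The analysis ends at Stage III.2; the respondent prevails on this issue.
Per-issue: Issue I → respondent; Issue II → respondent; Issue III → respondent. The petitioner must prevail on at least one issue; overall, the respondent prevails.

respondent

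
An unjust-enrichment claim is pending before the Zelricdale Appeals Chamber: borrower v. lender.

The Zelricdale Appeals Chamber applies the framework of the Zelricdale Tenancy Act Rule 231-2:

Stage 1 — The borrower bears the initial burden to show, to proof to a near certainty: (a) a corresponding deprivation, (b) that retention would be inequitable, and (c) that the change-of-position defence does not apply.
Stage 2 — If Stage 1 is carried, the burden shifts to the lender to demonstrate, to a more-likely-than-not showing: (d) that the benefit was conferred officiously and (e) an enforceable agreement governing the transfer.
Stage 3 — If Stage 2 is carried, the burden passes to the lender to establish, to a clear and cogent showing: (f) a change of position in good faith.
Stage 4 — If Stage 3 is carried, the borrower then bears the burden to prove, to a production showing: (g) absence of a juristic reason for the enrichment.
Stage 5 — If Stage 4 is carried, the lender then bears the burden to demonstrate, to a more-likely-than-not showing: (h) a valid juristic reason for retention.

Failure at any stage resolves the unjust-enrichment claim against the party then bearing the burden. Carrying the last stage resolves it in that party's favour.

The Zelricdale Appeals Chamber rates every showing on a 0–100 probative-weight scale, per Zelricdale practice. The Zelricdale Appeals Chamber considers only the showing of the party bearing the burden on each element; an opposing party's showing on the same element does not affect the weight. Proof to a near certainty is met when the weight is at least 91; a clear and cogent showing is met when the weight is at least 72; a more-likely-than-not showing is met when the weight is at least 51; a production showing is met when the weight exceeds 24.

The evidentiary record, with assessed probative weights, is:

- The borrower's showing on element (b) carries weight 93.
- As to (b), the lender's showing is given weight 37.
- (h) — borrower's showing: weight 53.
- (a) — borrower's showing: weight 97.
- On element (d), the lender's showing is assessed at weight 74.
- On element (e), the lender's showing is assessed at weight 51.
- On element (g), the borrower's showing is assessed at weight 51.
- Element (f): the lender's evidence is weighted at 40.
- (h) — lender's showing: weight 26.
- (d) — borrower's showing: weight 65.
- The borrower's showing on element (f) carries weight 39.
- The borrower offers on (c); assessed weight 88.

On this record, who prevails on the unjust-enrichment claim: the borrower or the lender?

lender

Stage 1 (borrower, proof to a near certainty, weight is at least 91): (a) 97 ≥ 91 — meets; (b) 93 (lender's 37 disregarded) ≥ 91 — meets; (c) 88 < 91 — fails.
  Not every element is met, so the borrower fails to carry Stage 1.
The lender prevails.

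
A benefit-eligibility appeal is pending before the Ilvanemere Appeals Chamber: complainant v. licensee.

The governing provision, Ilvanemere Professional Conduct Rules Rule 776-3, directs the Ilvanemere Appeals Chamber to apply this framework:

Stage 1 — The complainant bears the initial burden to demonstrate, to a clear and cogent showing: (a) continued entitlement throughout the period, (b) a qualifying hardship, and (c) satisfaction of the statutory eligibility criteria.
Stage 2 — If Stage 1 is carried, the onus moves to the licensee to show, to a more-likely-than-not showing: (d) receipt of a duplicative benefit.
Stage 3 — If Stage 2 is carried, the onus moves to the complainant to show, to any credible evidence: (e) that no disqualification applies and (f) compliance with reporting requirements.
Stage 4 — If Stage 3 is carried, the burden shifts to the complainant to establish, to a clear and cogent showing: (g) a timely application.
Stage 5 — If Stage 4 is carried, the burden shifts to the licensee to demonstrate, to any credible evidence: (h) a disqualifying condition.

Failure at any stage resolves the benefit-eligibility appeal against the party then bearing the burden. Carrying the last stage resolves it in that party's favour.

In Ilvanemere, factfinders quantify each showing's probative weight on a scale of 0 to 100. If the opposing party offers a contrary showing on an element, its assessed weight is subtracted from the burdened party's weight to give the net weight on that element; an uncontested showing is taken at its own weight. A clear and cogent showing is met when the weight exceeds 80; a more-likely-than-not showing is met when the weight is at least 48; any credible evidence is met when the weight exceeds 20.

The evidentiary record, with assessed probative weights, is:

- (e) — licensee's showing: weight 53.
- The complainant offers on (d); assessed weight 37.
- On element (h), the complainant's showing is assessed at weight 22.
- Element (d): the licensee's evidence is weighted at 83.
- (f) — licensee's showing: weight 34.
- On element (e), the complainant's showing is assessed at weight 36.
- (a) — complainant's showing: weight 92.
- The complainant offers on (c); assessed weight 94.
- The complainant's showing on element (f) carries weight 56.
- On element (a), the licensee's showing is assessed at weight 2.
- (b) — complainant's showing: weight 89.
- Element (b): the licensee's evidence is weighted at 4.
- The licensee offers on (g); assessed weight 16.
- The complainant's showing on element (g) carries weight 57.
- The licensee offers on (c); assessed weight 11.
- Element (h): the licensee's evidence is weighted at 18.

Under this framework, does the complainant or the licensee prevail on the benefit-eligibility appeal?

At Stage 1 the complainant must meet a clear and cogent showing (weight exceeds 80): on (a) the weight is 92 less the opposing 2 gives net 90, which does exceed 80, so (a) meets the standard; on (b) the weight is 89 less the opposing 4 gives net 85, > 80, so (b) meets the standard; on (c) the weight is 94 less the opposing 11 gives net 83, which does exceed 80, so (c) meets the standard.
  All elements met. The burden passes to the licensee.
At Stage 2 the licensee must meet a more-likely-than-not showing (weight is at least 48): on (d) the weight is 83 less the opposing 37 gives net 46, which does not reach 48, so (d) does not meet the standard.
  The licensee does not carry Stage 2.
The analysis ends at Stage 2; the complainant prevails.

complainant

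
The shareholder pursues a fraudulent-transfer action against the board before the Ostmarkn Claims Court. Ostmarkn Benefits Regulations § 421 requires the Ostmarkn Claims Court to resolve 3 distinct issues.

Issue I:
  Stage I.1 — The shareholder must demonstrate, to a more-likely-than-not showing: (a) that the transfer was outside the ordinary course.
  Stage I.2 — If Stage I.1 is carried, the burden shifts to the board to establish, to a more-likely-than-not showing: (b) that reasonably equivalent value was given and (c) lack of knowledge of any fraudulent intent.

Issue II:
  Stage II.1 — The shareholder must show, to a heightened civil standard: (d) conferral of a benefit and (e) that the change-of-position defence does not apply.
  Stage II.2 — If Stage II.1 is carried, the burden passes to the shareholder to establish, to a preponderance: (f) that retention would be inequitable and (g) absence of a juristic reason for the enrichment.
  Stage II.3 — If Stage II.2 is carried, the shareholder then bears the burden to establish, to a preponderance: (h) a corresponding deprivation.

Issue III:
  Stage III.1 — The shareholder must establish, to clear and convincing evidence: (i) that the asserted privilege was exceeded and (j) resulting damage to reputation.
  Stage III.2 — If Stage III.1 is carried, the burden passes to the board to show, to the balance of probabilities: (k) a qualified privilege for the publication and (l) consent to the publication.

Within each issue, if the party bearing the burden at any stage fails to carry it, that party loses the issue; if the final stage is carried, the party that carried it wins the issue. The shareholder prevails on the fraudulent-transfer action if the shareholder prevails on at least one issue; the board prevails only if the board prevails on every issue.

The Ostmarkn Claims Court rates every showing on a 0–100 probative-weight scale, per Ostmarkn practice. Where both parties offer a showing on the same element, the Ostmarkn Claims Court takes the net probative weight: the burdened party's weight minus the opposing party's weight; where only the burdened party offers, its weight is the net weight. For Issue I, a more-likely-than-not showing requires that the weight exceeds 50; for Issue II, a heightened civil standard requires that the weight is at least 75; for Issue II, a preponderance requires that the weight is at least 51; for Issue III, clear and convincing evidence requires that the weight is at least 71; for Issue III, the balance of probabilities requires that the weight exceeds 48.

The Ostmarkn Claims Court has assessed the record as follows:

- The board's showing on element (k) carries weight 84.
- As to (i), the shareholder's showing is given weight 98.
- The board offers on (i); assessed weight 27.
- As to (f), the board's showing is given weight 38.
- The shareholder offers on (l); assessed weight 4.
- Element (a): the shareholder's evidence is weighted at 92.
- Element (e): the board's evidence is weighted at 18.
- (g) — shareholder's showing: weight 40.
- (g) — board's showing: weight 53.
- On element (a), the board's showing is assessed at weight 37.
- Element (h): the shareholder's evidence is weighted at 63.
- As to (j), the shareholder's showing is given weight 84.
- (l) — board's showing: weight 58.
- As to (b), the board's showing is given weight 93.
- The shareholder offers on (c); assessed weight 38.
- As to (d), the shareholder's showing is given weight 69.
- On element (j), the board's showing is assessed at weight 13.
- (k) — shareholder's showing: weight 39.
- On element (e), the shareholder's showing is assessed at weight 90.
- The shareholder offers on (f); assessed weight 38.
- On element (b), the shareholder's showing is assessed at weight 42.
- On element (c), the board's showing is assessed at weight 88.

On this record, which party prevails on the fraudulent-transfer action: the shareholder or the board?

— Issue I —
Stage I.1 (shareholder, a more-likely-than-not showing, weight exceeds 50): (a) net 92−37=55 > 50 — meets.
  Stage I.1 is satisfied; the onus moves to the board.
Stage I.2 (board, a more-likely-than-not showing, weight exceeds 50): (b) net 93−42=51 > 50 — meets; (c) net 88−38=50 ≤ 50 — fails.
  The board does not carry Stage I.2.
So the shareholder prevails on this issue.
— Issue II —
Stage II.1 — burden on shareholder; standard: a heightened civil standard (weight is at least 75).
    (d): 69 < 75 [not met]
    (e): 90 − 18 = 72 < 75 [not met]
  The shareholder does not carry Stage II.1.
The board prevails on this issue.
— Issue III —
At Stage III.1 the shareholder must meet clear and convincing evidence (weight is at least 71): on (i) the weight is 98 less the opposing 27 gives net 71, ≥ 71, so (i) meets the standard; on (j) the weight is 84 less the opposing 13 gives net 71, which does reach 71, so (j) meets the standard.
  The shareholder carries Stage III.1; the board now bears the burden.
At Stage III.2 the board must meet the balance of probabilities (weight exceeds 48): on (k) the weight is 84 less the opposing 39 gives net 45, ≤ 48, so (k) does not meet the standard; on (l) the weight is 58 less the opposing 4 gives net 54, > 48, so (l) meets the standard.
  Stage III.2 not carried; the board fails its burden.
The analysis ends at Stage III.2; the shareholder prevails on this issue.
Per-issue: Issue I → shareholder; Issue II → board; Issue III → shareholder. The shareholder must prevail on at least one issue; overall, the shareholder prevails.

shareholder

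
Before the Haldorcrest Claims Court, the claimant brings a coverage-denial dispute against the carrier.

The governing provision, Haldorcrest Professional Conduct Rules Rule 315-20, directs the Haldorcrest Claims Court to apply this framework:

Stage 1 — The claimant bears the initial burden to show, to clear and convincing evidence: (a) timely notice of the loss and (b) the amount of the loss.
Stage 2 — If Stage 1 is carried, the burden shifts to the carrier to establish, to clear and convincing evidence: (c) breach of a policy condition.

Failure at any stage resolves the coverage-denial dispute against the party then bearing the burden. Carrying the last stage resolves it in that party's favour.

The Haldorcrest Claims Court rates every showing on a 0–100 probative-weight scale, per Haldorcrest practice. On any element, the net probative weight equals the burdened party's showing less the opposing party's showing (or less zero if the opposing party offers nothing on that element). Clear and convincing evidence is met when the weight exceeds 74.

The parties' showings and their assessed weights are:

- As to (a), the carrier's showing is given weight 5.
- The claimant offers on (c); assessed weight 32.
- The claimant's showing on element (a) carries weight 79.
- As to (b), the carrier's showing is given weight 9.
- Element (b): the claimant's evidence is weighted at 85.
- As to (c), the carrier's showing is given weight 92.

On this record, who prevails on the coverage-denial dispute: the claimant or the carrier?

carrier

At Stage 1 the claimant must meet clear and convincing evidence (weight exceeds 74): on (a) the weight is 79 less the opposing 5 gives net 74, ≤ 74, so (a) does not meet the standard; on (b) the weight is 85 less the opposing 9 gives net 76, which does exceed 74, so (b) meets the standard.
  The claimant does not carry Stage 1.
The analysis ends at Stage 1; the carrier prevails.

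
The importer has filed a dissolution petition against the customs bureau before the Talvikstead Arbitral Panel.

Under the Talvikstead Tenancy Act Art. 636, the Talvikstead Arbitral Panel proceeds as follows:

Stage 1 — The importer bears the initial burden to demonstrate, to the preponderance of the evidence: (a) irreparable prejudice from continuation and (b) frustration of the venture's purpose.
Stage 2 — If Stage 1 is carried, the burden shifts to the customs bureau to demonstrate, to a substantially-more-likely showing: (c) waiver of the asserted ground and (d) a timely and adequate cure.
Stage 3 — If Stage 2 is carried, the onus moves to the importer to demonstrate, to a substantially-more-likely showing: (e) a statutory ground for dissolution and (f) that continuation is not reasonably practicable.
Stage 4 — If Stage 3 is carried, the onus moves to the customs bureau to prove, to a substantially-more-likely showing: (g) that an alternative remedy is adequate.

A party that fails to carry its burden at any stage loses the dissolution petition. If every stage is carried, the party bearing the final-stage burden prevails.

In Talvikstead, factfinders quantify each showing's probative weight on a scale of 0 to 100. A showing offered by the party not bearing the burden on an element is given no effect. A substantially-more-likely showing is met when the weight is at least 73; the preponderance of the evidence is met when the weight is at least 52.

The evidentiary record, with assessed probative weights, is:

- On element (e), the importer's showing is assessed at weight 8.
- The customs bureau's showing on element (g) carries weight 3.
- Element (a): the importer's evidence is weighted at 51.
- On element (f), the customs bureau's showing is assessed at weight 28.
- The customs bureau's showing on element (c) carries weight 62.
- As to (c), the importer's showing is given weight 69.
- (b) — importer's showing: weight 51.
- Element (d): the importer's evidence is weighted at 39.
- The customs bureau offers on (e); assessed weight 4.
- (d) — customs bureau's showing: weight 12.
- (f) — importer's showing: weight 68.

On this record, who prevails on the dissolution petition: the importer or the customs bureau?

Stage 1 — burden on importer; standard: the preponderance of the evidence (weight is at least 52).
    (a): 51 < 52 [not met]
    (b): 51 < 52 [not met]
  Not every element is met, so the importer fails to carry Stage 1.
The customs bureau prevails.

customs bureau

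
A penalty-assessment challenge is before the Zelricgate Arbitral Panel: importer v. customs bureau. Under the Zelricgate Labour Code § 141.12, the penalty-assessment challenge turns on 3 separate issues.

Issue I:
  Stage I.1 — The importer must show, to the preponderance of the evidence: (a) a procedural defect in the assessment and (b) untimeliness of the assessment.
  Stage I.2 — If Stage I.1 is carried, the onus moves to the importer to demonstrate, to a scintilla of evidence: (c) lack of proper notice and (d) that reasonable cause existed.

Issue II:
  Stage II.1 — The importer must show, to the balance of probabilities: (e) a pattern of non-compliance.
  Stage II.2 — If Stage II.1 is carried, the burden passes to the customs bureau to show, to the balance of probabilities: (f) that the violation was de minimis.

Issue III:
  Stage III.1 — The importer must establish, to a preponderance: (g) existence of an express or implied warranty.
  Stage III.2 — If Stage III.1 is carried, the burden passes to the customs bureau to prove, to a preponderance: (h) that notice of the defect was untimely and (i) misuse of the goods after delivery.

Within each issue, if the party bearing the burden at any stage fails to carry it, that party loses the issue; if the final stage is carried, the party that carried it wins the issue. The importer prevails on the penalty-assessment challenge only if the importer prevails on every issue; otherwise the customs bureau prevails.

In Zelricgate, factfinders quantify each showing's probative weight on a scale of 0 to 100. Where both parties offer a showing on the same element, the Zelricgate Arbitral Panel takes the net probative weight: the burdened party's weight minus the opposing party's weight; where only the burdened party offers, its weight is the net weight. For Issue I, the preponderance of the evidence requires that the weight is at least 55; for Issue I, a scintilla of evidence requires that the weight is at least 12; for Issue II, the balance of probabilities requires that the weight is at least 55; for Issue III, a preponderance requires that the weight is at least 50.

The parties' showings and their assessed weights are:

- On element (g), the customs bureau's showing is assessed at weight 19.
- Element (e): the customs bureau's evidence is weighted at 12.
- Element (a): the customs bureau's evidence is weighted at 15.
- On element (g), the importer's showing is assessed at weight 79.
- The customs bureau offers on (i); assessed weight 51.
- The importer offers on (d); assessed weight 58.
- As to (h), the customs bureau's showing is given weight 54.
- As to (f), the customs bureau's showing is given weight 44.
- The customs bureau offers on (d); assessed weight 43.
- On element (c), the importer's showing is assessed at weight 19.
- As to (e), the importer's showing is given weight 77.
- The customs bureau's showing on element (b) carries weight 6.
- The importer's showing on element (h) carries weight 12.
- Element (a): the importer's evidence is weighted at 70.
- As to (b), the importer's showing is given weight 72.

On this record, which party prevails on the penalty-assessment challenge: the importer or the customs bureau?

importer

— Issue I —
Stage I.1 — burden on importer; standard: the preponderance of the evidence (weight is at least 55).
    (a): 70 − 15 = 55 ≥ 55 [met]
    (b): 72 − 6 = 66 ≥ 55 [met]
  Stage I.1 carried; the burden remains with the importer.
Stage I.2 — burden on importer; standard: a scintilla of evidence (weight is at least 12).
    (c): 19 ≥ 12 [met]
    (d): 58 − 43 = 15 ≥ 12 [met]
  All elements met at the final stage.
Every stage carried; the importer prevails on this issue.
— Issue II —
Stage II.1 (importer, the balance of probabilities, weight is at least 55): (e) net 77−12=65 ≥ 55 — meets.
  All elements met. The burden passes to the customs bureau.
Stage II.2 (customs bureau, the balance of probabilities, weight is at least 55): (f) 44 < 55 — fails.
  The customs bureau does not carry Stage II.2.
The analysis ends at Stage II.2; the importer prevails on this issue.
— Issue III —
Stage III.1 (importer, a preponderance, weight is at least 50): (g) net 79−19=60 ≥ 50 — meets.
  Stage III.1 is satisfied; the onus moves to the customs bureau.
Stage III.2 (customs bureau, a preponderance, weight is at least 50): (h) net 54−12=42 < 50 — fails; (i) 51 ≥ 50 — meets.
  Stage III.2 not carried; the customs bureau fails its burden.
The analysis ends at Stage III.2; the importer prevails on this issue.
Per-issue: Issue I → importer; Issue II → importer; Issue III → importer. The importer must prevail on every issue; overall, the importer prevails.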